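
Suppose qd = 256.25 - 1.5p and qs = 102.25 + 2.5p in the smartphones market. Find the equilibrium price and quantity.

p* = 38.5, q* = 198.5

Set qd = qs: 256.25 - 1.5p = 102.25 + 2.5p.
154 = 4p, so p* = 38.5.
q* = 256.25 − 1.5(38.5) = 198.5.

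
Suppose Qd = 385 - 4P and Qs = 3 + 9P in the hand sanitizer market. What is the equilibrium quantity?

Set Qd = Qs: 385 - 4P = 3 + 9P.
382 = 13P, so P* = 382/13.
Q* = 385 − 4(382/13) = 3477/13.

Q* = 3477/13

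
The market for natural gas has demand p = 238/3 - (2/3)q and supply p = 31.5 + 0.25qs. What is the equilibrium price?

p* = 490/11

Set the two price expressions equal: 238/3 - (2/3)q = 31.5 + 0.25q.
287/6 = (11/12)q, so q* = 574/11.
p* = 238/3 − (2/3)(574/11) = 490/11.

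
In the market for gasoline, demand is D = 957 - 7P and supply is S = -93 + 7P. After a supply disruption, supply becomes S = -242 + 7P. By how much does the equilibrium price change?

ΔP = 149/14

Original equilibrium: P* = 75, Q* = 432.
New equilibrium: 957 - 7P = -242 + 7P, so 1199 = 14P and P' = 1199/14; Q' = 957 − 7(1199/14) = 357.5.
Change in price: 1199/14 − 75 = 149/14.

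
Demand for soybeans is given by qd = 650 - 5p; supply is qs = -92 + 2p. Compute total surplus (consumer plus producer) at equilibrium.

Total surplus = 5040

Equilibrium: 650 - 5p = -92 + 2p gives p* = 106, q* = 120.
Demand choke price: p = 130; supply starts at p = 46.
CS = ½(130 − 106)(120) = 1440; PS = ½(106 − 46)(120) = 3600.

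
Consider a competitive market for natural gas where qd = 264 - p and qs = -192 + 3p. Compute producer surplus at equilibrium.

Equilibrium: 264 - p = -192 + 3p gives p* = 114, q* = 150.
Supply starts at p = 64 (where qs = 0).
PS = ½(114 − 64)(150) = 3750.

Producer surplus = 3750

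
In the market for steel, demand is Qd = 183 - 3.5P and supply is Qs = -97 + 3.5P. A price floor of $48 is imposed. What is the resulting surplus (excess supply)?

Equilibrium price would be P* = 40, so the floor at 48 binds.
At P = 48: Qd = 15, Qs = 71.
Surplus = 71 − 15 = 56.

Surplus = 56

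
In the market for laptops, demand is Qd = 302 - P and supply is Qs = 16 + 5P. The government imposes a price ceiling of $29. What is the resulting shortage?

Equilibrium price would be P* = 143/3, so the ceiling at 29 binds.
At P = 29: Qd = 302 − 1(29) = 273, Qs = 16 + 5(29) = 161.
Shortage = 273 − 161 = 112.

Shortage = 112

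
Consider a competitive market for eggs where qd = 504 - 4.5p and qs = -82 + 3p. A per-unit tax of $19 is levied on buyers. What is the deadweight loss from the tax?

Deadweight loss = 324.9

Pre-tax equilibrium: p* = 1172/15, q* = 152.4.
Tax on buyers shifts demand to qd = 504 − 4.5(p + 19) = 418.5 - 4.5p.
418.5 - 4.5p = -82 + 3p gives seller price ps = 1001/15; buyers pay pb = 1001/15 + 19 = 1286/15.
New quantity: q = 504 − 4.5(1286/15) = 118.2.
DWL = ½ × 19 × (152.4 − 118.2) = 324.9.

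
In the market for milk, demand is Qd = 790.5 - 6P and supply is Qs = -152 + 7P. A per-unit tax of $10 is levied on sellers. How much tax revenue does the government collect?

Pre-tax equilibrium: P* = 72.5, Q* = 355.5.
Tax on sellers shifts supply to Qs = -152 + 7(P − 10) = -222 + 7P.
790.5 - 6P = -222 + 7P gives buyer price Pb = 2025/26; sellers receive Ps = 2025/26 − 10 = 1765/26.
New quantity: Q = 790.5 − 6(2025/26) = 8403/26.
Revenue = 10 × 8403/26 = 42015/13.

Tax revenue = 42015/13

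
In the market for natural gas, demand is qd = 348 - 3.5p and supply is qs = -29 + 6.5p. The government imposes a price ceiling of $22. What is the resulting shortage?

Equilibrium price would be p* = 37.7, so the ceiling at 22 binds.
At p = 22: qd = 348 − 3.5(22) = 271, qs = -29 + 6.5(22) = 114.
Shortage = 271 − 114 = 157.

Shortage = 157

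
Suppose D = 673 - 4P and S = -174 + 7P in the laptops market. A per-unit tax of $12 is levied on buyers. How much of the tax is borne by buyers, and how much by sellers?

Pre-tax equilibrium: P* = 77, Q* = 365.
Tax on buyers shifts demand to D = 673 − 4(P + 12) = 625 - 4P.
625 - 4P = -174 + 7P gives seller price Ps = 799/11; buyers pay Pb = 799/11 + 12 = 931/11.
New quantity: Q = 673 − 4(931/11) = 3679/11.
Buyer burden = 931/11 − 77 = 84/11; seller burden = 77 − 799/11 = 48/11.

Buyers bear 84/11, sellers bear 48/11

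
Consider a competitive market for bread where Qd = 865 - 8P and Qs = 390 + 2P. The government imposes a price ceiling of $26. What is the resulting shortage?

Equilibrium price would be P* = 47.5, so the ceiling at 26 binds.
At P = 26: Qd = 865 − 8(26) = 657, Qs = 390 + 2(26) = 442.
Shortage = 657 − 442 = 215.

Shortage = 215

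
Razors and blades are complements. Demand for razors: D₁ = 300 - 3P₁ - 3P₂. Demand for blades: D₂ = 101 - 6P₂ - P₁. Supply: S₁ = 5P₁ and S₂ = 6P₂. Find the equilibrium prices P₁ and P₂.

Market 1: 300 - 3P₁ - 3P₂ = 5P₁ → 8P₁ + 3P₂ = 300.
Market 2: 12P₂ + P₁ = 101.
Eliminating P₂: 12×(1) − 3×(2) gives 93P₁ = 3297, so P₁ = 1099/31.
Back-substitute into (2): P₂ = (101 − 1×1099/31) / 12 = 508/93.

P₁ = 1099/31, P₂ = 508/93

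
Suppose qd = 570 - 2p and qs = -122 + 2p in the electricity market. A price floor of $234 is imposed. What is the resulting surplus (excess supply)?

Equilibrium price would be p* = 173, so the floor at 234 binds.
At p = 234: qd = 102, qs = 346.
Surplus = 346 − 102 = 244.

Surplus = 244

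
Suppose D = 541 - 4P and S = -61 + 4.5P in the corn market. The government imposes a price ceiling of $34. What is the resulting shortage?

Equilibrium price would be P* = 1204/17, so the ceiling at 34 binds.
At P = 34: D = 541 − 4(34) = 405, S = -61 + 4.5(34) = 92.
Shortage = 405 − 92 = 313.

Shortage = 313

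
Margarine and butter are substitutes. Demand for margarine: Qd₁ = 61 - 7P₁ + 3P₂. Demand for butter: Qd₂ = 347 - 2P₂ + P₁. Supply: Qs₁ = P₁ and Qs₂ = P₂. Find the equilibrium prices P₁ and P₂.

Market 1: 61 - 7P₁ + 3P₂ = P₁ → 8P₁ - 3P₂ = 61.
Market 2: 3P₂ - P₁ = 347.
Eliminating P₂: 3×(1) + 3×(2) gives 21P₁ = 1224, so P₁ = 408/7.
Back-substitute into (2): P₂ = (347 + 1×408/7) / 3 = 2837/21.

P₁ = 408/7, P₂ = 2837/21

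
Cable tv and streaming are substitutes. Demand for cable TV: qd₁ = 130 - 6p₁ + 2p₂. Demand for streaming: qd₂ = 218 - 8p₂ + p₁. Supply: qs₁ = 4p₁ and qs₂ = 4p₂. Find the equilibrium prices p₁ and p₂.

p₁ = 998/59, p₂ = 1155/59

Market 1: 130 - 6p₁ + 2p₂ = 4p₁ → 10p₁ - 2p₂ = 130.
Market 2: 12p₂ - p₁ = 218.
Eliminating p₂: 12×(1) + 2×(2) gives 118p₁ = 1996, so p₁ = 998/59.
Back-substitute into (2): p₂ = (218 + 1×998/59) / 12 = 1155/59.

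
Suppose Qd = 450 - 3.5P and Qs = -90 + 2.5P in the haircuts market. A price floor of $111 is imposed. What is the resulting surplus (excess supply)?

Equilibrium price would be P* = 90, so the floor at 111 binds.
At P = 111: Qd = 61.5, Qs = 187.5.
Surplus = 187.5 − 61.5 = 126.

Surplus = 126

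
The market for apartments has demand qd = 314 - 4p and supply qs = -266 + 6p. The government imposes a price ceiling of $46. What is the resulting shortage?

Shortage = 120

Equilibrium price would be p* = 58, so the ceiling at 46 binds.
At p = 46: qd = 314 − 4(46) = 130, qs = -266 + 6(46) = 10.
Shortage = 130 − 10 = 120.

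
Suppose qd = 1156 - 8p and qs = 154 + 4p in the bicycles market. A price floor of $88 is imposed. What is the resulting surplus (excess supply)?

Surplus = 54

Equilibrium price would be p* = 83.5, so the floor at 88 binds.
At p = 88: qd = 452, qs = 506.
Surplus = 506 − 452 = 54.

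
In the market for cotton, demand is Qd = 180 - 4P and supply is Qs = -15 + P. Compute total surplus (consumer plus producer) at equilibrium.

Total surplus = 360

Equilibrium: 180 - 4P = -15 + P gives P* = 39, Q* = 24.
Demand choke price: P = 45; supply starts at P = 15.
CS = ½(45 − 39)(24) = 72; PS = ½(39 − 15)(24) = 288.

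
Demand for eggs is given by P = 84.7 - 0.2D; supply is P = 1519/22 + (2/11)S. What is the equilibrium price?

P* = 76.5

Set the two price expressions equal: 84.7 - 0.2Q = 1519/22 + (2/11)Q.
861/55 = (21/55)Q, so Q* = 41.
P* = 84.7 − (0.2)(41) = 76.5.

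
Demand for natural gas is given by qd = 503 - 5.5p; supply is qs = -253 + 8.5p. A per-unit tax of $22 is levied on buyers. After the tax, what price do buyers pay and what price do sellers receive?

Buyers pay 943/14, sellers receive 635/14

Pre-tax equilibrium: p* = 54, q* = 206.
Tax on buyers shifts demand to qd = 503 − 5.5(p + 22) = 382 - 5.5p.
382 - 5.5p = -253 + 8.5p gives seller price ps = 635/14; buyers pay pb = 635/14 + 22 = 943/14.
New quantity: q = 503 − 5.5(943/14) = 3711/28.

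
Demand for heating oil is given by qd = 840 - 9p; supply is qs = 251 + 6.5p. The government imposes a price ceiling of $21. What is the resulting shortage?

Shortage = 263.5

Equilibrium price would be p* = 38, so the ceiling at 21 binds.
At p = 21: qd = 840 − 9(21) = 651, qs = 251 + 6.5(21) = 387.5.
Shortage = 651 − 387.5 = 263.5.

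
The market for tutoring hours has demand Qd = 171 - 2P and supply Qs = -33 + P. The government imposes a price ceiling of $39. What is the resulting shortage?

Shortage = 87

Equilibrium price would be P* = 68, so the ceiling at 39 binds.
At P = 39: Qd = 171 − 2(39) = 93, Qs = -33 + 1(39) = 6.
Shortage = 93 − 6 = 87.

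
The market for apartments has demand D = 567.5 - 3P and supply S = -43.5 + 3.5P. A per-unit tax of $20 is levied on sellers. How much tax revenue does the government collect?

Tax revenue = 65830/13

Pre-tax equilibrium: P* = 94, Q* = 285.5.
Tax on sellers shifts supply to S = -43.5 + 3.5(P − 20) = -113.5 + 3.5P.
567.5 - 3P = -113.5 + 3.5P gives buyer price Pb = 1362/13; sellers receive Ps = 1362/13 − 20 = 1102/13.
New quantity: Q = 567.5 − 3(1362/13) = 6583/26.
Revenue = 20 × 6583/26 = 65830/13.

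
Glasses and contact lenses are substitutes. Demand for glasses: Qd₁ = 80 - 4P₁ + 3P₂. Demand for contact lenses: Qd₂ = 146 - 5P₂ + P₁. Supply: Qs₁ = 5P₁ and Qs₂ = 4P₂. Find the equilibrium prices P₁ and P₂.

P₁ = 193/13, P₂ = 697/39

Market 1: 80 - 4P₁ + 3P₂ = 5P₁ → 9P₁ - 3P₂ = 80.
Market 2: 9P₂ - P₁ = 146.
Eliminating P₂: 9×(1) + 3×(2) gives 78P₁ = 1158, so P₁ = 193/13.
Back-substitute into (2): P₂ = (146 + 1×193/13) / 9 = 697/39.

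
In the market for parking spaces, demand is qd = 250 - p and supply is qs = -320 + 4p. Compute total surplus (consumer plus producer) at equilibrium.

Total surplus = 11560

Equilibrium: 250 - p = -320 + 4p gives p* = 114, q* = 136.
Demand choke price: p = 250; supply starts at p = 80.
CS = ½(250 − 114)(136) = 9248; PS = ½(114 − 80)(136) = 2312.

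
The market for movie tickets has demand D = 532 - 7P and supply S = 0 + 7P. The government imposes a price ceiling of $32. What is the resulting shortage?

Equilibrium price would be P* = 38, so the ceiling at 32 binds.
At P = 32: D = 532 − 7(32) = 308, S = 0 + 7(32) = 224.
Shortage = 308 − 224 = 84.

Shortage = 84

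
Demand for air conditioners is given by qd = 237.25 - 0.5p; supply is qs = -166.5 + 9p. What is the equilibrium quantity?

Set qd = qs: 237.25 - 0.5p = -166.5 + 9p.
403.75 = 9.5p, so p* = 42.5.
q* = 237.25 − 0.5(42.5) = 216.

q* = 216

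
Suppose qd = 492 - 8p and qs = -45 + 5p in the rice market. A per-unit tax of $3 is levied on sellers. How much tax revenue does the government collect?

Pre-tax equilibrium: p* = 537/13, q* = 2100/13.
Tax on sellers shifts supply to qs = -45 + 5(p − 3) = -60 + 5p.
492 - 8p = -60 + 5p gives buyer price pb = 552/13; sellers receive ps = 552/13 − 3 = 513/13.
New quantity: q = 492 − 8(552/13) = 1980/13.
Revenue = 3 × 1980/13 = 5940/13.

Tax revenue = 5940/13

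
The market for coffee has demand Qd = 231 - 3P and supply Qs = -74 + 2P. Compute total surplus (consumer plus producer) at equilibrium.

Equilibrium: 231 - 3P = -74 + 2P gives P* = 61, Q* = 48.
Demand choke price: P = 77; supply starts at P = 37.
CS = ½(77 − 61)(48) = 384; PS = ½(61 − 37)(48) = 576.

Total surplus = 960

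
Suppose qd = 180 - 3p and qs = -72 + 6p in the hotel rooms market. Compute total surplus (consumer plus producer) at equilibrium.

Equilibrium: 180 - 3p = -72 + 6p gives p* = 28, q* = 96.
Demand choke price: p = 60; supply starts at p = 12.
CS = ½(60 − 28)(96) = 1536; PS = ½(28 − 12)(96) = 768.

Total surplus = 2304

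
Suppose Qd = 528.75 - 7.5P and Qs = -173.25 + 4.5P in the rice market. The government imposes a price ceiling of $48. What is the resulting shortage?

Shortage = 126

Equilibrium price would be P* = 58.5, so the ceiling at 48 binds.
At P = 48: Qd = 528.75 − 7.5(48) = 168.75, Qs = -173.25 + 4.5(48) = 42.75.
Shortage = 168.75 − 42.75 = 126.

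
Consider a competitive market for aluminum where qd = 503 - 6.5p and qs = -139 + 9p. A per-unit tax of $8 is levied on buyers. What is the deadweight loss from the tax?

Deadweight loss = 3744/31

Pre-tax equilibrium: p* = 1284/31, q* = 7247/31.
Tax on buyers shifts demand to qd = 503 − 6.5(p + 8) = 451 - 6.5p.
451 - 6.5p = -139 + 9p gives seller price ps = 1180/31; buyers pay pb = 1180/31 + 8 = 1428/31.
New quantity: q = 503 − 6.5(1428/31) = 6311/31.
DWL = ½ × 8 × (7247/31 − 6311/31) = 3744/31.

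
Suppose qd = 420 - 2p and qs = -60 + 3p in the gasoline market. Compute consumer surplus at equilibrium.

Equilibrium: 420 - 2p = -60 + 3p gives p* = 96, q* = 228.
Demand choke price (qd = 0): p = 210.
CS = ½(210 − 96)(228) = 12996.

Consumer surplus = 12996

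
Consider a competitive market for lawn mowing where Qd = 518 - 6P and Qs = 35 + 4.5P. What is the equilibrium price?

P* = 46

Set Qd = Qs: 518 - 6P = 35 + 4.5P.
483 = 10.5P, so P* = 46.
Q* = 518 − 6(46) = 242.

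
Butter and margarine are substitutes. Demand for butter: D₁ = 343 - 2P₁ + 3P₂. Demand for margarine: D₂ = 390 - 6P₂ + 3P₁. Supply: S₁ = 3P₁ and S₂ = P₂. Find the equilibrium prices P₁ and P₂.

P₁ = 3571/26, P₂ = 2979/26

Market 1: 343 - 2P₁ + 3P₂ = 3P₁ → 5P₁ - 3P₂ = 343.
Market 2: 7P₂ - 3P₁ = 390.
Eliminating P₂: 7×(1) + 3×(2) gives 26P₁ = 3571, so P₁ = 3571/26.
Back-substitute into (2): P₂ = (390 + 3×3571/26) / 7 = 2979/26.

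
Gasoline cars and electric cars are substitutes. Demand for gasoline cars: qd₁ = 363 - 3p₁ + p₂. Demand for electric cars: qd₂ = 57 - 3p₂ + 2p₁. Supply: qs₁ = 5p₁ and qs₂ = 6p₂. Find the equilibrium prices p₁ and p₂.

Market 1: 363 - 3p₁ + p₂ = 5p₁ → 8p₁ - p₂ = 363.
Market 2: 9p₂ - 2p₁ = 57.
Eliminating p₂: 9×(1) + 1×(2) gives 70p₁ = 3324, so p₁ = 1662/35.
Back-substitute into (2): p₂ = (57 + 2×1662/35) / 9 = 591/35.

p₁ = 1662/35, p₂ = 591/35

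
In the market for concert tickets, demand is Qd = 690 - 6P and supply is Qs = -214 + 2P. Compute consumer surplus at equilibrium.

Consumer surplus = 12

Equilibrium: 690 - 6P = -214 + 2P gives P* = 113, Q* = 12.
Demand choke price (Qd = 0): P = 115.
CS = ½(115 − 113)(12) = 12.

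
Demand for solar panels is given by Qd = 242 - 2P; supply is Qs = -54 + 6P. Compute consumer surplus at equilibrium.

Equilibrium: 242 - 2P = -54 + 6P gives P* = 37, Q* = 168.
Demand choke price (Qd = 0): P = 121.
CS = ½(121 − 37)(168) = 7056.

Consumer surplus = 7056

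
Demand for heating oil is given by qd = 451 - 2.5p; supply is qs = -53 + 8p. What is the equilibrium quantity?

q* = 331

Set qd = qs: 451 - 2.5p = -53 + 8p.
504 = 10.5p, so p* = 48.
q* = 451 − 2.5(48) = 331.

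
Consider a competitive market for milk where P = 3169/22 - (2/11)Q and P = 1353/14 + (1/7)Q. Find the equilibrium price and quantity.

Set the two price expressions equal: 3169/22 - (2/11)Q = 1353/14 + (1/7)Q.
3650/77 = (25/77)Q, so Q* = 146.
P* = 3169/22 − (2/11)(146) = 117.5.

P* = 117.5, Q* = 146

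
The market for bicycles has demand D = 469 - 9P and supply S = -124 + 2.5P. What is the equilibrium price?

Set D = S: 469 - 9P = -124 + 2.5P.
593 = 11.5P, so P* = 1186/23.
Q* = 469 − 9(1186/23) = 113/23.

P* = 1186/23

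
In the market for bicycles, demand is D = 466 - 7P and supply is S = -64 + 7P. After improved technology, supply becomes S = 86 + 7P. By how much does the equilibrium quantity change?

ΔQ = 75

Original equilibrium: P* = 265/7, Q* = 201.
New equilibrium: 466 - 7P = 86 + 7P, so 380 = 14P and P' = 190/7; Q' = 466 − 7(190/7) = 276.
Change in quantity: 276 − 201 = 75.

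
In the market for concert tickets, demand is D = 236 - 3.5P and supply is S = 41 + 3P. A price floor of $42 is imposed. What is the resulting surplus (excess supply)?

Surplus = 78

Equilibrium price would be P* = 30, so the floor at 42 binds.
At P = 42: D = 89, S = 167.
Surplus = 167 − 89 = 78.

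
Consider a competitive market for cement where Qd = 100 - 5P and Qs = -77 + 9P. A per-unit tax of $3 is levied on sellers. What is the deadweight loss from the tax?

Deadweight loss = 405/28

Pre-tax equilibrium: P* = 177/14, Q* = 515/14.
Tax on sellers shifts supply to Qs = -77 + 9(P − 3) = -104 + 9P.
100 - 5P = -104 + 9P gives buyer price Pb = 102/7; sellers receive Ps = 102/7 − 3 = 81/7.
New quantity: Q = 100 − 5(102/7) = 190/7.
DWL = ½ × 3 × (515/14 − 190/7) = 405/28.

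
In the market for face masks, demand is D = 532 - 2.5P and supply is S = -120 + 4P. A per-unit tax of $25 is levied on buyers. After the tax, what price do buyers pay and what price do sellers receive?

Pre-tax equilibrium: P* = 1304/13, Q* = 3656/13.
Tax on buyers shifts demand to D = 532 − 2.5(P + 25) = 469.5 - 2.5P.
469.5 - 2.5P = -120 + 4P gives seller price Ps = 1179/13; buyers pay Pb = 1179/13 + 25 = 1504/13.
New quantity: Q = 532 − 2.5(1504/13) = 3156/13.

Buyers pay 1504/13, sellers receive 1179/13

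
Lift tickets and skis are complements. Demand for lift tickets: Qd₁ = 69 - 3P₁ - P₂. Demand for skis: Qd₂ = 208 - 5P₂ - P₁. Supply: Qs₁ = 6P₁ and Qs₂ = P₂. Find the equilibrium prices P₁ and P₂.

P₁ = 206/53, P₂ = 1803/53

Market 1: 69 - 3P₁ - P₂ = 6P₁ → 9P₁ + P₂ = 69.
Market 2: 6P₂ + P₁ = 208.
Eliminating P₂: 6×(1) − 1×(2) gives 53P₁ = 206, so P₁ = 206/53.
Back-substitute into (2): P₂ = (208 − 1×206/53) / 6 = 1803/53.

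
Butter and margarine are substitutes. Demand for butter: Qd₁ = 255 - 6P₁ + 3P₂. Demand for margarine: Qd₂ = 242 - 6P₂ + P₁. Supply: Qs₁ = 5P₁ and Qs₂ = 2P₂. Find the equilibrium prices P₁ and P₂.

P₁ = 2766/85, P₂ = 2917/85

Market 1: 255 - 6P₁ + 3P₂ = 5P₁ → 11P₁ - 3P₂ = 255.
Market 2: 8P₂ - P₁ = 242.
Eliminating P₂: 8×(1) + 3×(2) gives 85P₁ = 2766, so P₁ = 2766/85.
Back-substitute into (2): P₂ = (242 + 1×2766/85) / 8 = 2917/85.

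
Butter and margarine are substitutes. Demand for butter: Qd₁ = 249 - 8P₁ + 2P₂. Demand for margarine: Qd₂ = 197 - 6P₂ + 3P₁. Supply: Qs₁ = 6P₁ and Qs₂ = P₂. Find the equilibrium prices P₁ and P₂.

P₁ = 2137/92, P₂ = 3505/92

Market 1: 249 - 8P₁ + 2P₂ = 6P₁ → 14P₁ - 2P₂ = 249.
Market 2: 7P₂ - 3P₁ = 197.
Eliminating P₂: 7×(1) + 2×(2) gives 92P₁ = 2137, so P₁ = 2137/92.
Back-substitute into (2): P₂ = (197 + 3×2137/92) / 7 = 3505/92.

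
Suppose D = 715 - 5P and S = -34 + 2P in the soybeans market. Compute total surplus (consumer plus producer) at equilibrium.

Equilibrium: 715 - 5P = -34 + 2P gives P* = 107, Q* = 180.
Demand choke price: P = 143; supply starts at P = 17.
CS = ½(143 − 107)(180) = 3240; PS = ½(107 − 17)(180) = 8100.

Total surplus = 11340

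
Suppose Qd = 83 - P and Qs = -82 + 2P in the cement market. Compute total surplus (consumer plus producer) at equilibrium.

Total surplus = 588

Equilibrium: 83 - P = -82 + 2P gives P* = 55, Q* = 28.
Demand choke price: P = 83; supply starts at P = 41.
CS = ½(83 − 55)(28) = 392; PS = ½(55 − 41)(28) = 196.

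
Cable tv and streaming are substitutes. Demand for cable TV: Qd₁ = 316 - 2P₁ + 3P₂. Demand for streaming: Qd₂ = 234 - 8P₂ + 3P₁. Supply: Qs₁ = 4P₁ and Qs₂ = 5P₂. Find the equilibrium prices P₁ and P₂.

P₁ = 4810/69, P₂ = 784/23

Market 1: 316 - 2P₁ + 3P₂ = 4P₁ → 6P₁ - 3P₂ = 316.
Market 2: 13P₂ - 3P₁ = 234.
Eliminating P₂: 13×(1) + 3×(2) gives 69P₁ = 4810, so P₁ = 4810/69.
Back-substitute into (2): P₂ = (234 + 3×4810/69) / 13 = 784/23.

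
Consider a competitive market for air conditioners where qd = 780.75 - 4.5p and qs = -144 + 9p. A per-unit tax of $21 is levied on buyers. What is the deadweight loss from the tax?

Deadweight loss = 661.5

Pre-tax equilibrium: p* = 68.5, q* = 472.5.
Tax on buyers shifts demand to qd = 780.75 − 4.5(p + 21) = 686.25 - 4.5p.
686.25 - 4.5p = -144 + 9p gives seller price ps = 61.5; buyers pay pb = 61.5 + 21 = 82.5.
New quantity: q = 780.75 − 4.5(82.5) = 409.5.
DWL = ½ × 21 × (472.5 − 409.5) = 661.5.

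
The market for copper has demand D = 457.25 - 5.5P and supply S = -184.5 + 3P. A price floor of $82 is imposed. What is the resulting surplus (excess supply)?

Equilibrium price would be P* = 75.5, so the floor at 82 binds.
At P = 82: D = 6.25, S = 61.5.
Surplus = 61.5 − 6.25 = 55.25.

Surplus = 55.25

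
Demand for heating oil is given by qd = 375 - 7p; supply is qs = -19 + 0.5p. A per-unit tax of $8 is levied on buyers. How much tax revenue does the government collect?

Tax revenue = 424/15

Pre-tax equilibrium: p* = 788/15, q* = 109/15.
Tax on buyers shifts demand to qd = 375 − 7(p + 8) = 319 - 7p.
319 - 7p = -19 + 0.5p gives seller price ps = 676/15; buyers pay pb = 676/15 + 8 = 796/15.
New quantity: q = 375 − 7(796/15) = 53/15.
Revenue = 8 × 53/15 = 424/15.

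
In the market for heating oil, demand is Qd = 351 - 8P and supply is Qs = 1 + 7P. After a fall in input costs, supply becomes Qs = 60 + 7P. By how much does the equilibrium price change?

ΔP = -59/15

Original equilibrium: P* = 70/3, Q* = 493/3.
New equilibrium: 351 - 8P = 60 + 7P, so 291 = 15P and P' = 19.4; Q' = 351 − 8(19.4) = 195.8.
Change in price: 19.4 − 70/3 = -59/15.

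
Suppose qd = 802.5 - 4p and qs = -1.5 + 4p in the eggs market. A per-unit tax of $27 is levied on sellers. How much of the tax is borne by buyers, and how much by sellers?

Pre-tax equilibrium: p* = 100.5, q* = 400.5.
Tax on sellers shifts supply to qs = -1.5 + 4(p − 27) = -109.5 + 4p.
802.5 - 4p = -109.5 + 4p gives buyer price pb = 114; sellers receive ps = 114 − 27 = 87.
New quantity: q = 802.5 − 4(114) = 346.5.
Buyer burden = 114 − 100.5 = 13.5; seller burden = 100.5 − 87 = 13.5.

Buyers bear $13.5, sellers bear $13.5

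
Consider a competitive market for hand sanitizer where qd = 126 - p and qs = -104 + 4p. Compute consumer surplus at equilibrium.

Equilibrium: 126 - p = -104 + 4p gives p* = 46, q* = 80.
Demand choke price (qd = 0): p = 126.
CS = ½(126 − 46)(80) = 3200.

Consumer surplus = 3200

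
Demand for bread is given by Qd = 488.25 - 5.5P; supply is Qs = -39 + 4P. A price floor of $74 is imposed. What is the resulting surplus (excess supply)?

Surplus = 175.75

Equilibrium price would be P* = 55.5, so the floor at 74 binds.
At P = 74: Qd = 81.25, Qs = 257.
Surplus = 257 − 81.25 = 175.75.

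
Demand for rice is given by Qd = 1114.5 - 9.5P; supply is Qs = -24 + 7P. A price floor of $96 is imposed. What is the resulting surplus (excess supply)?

Surplus = 445.5

Equilibrium price would be P* = 69, so the floor at 96 binds.
At P = 96: Qd = 202.5, Qs = 648.
Surplus = 648 − 202.5 = 445.5.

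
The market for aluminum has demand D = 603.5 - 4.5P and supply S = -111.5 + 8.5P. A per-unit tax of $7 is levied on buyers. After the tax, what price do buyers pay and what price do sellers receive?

Pre-tax equilibrium: P* = 55, Q* = 356.
Tax on buyers shifts demand to D = 603.5 − 4.5(P + 7) = 572 - 4.5P.
572 - 4.5P = -111.5 + 8.5P gives seller price Ps = 1367/26; buyers pay Pb = 1367/26 + 7 = 1549/26.
New quantity: Q = 603.5 − 4.5(1549/26) = 17441/52.

Buyers pay 1549/26, sellers receive 1367/26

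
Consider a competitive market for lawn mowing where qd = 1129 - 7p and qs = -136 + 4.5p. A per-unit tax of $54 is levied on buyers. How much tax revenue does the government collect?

Tax revenue = 262170/23

Pre-tax equilibrium: p* = 110, q* = 359.
Tax on buyers shifts demand to qd = 1129 − 7(p + 54) = 751 - 7p.
751 - 7p = -136 + 4.5p gives seller price ps = 1774/23; buyers pay pb = 1774/23 + 54 = 3016/23.
New quantity: q = 1129 − 7(3016/23) = 4855/23.
Revenue = 54 × 4855/23 = 262170/23.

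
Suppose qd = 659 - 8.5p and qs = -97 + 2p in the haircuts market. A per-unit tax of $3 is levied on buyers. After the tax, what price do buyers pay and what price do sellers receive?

Pre-tax equilibrium: p* = 72, q* = 47.
Tax on buyers shifts demand to qd = 659 − 8.5(p + 3) = 633.5 - 8.5p.
633.5 - 8.5p = -97 + 2p gives seller price ps = 487/7; buyers pay pb = 487/7 + 3 = 508/7.
New quantity: q = 659 − 8.5(508/7) = 295/7.

Buyers pay 508/7, sellers receive 487/7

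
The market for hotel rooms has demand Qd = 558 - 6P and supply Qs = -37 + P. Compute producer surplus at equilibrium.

Producer surplus = 1152

Equilibrium: 558 - 6P = -37 + P gives P* = 85, Q* = 48.
Supply starts at P = 37 (where Qs = 0).
PS = ½(85 − 37)(48) = 1152.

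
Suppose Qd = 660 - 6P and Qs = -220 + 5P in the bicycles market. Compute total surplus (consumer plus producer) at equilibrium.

Equilibrium: 660 - 6P = -220 + 5P gives P* = 80, Q* = 180.
Demand choke price: P = 110; supply starts at P = 44.
CS = ½(110 − 80)(180) = 2700; PS = ½(80 − 44)(180) = 3240.

Total surplus = 5940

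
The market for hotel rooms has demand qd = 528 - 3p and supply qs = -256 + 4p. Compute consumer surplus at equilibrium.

Equilibrium: 528 - 3p = -256 + 4p gives p* = 112, q* = 192.
Demand choke price (qd = 0): p = 176.
CS = ½(176 − 112)(192) = 6144.

Consumer surplus = 6144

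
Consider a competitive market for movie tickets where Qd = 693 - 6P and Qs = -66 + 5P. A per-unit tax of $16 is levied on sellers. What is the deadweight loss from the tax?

Pre-tax equilibrium: P* = 69, Q* = 279.
Tax on sellers shifts supply to Qs = -66 + 5(P − 16) = -146 + 5P.
693 - 6P = -146 + 5P gives buyer price Pb = 839/11; sellers receive Ps = 839/11 − 16 = 663/11.
New quantity: Q = 693 − 6(839/11) = 2589/11.
DWL = ½ × 16 × (279 − 2589/11) = 3840/11.

Deadweight loss = 3840/11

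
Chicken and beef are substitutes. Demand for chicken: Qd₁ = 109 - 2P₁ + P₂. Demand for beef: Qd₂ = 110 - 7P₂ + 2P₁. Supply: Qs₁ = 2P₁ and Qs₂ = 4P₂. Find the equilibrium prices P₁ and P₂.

Market 1: 109 - 2P₁ + P₂ = 2P₁ → 4P₁ - P₂ = 109.
Market 2: 11P₂ - 2P₁ = 110.
Eliminating P₂: 11×(1) + 1×(2) gives 42P₁ = 1309, so P₁ = 187/6.
Back-substitute into (2): P₂ = (110 + 2×187/6) / 11 = 47/3.

P₁ = 187/6, P₂ = 47/3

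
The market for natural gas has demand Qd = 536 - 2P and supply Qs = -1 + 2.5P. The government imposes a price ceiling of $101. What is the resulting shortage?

Equilibrium price would be P* = 358/3, so the ceiling at 101 binds.
At P = 101: Qd = 536 − 2(101) = 334, Qs = -1 + 2.5(101) = 251.5.
Shortage = 334 − 251.5 = 82.5.

Shortage = 82.5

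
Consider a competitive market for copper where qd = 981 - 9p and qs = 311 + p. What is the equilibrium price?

p* = 67

Set qd = qs: 981 - 9p = 311 + p.
670 = 10p, so p* = 67.
q* = 981 − 9(67) = 378.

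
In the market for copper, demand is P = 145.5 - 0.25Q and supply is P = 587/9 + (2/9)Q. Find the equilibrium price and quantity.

Set the two price expressions equal: 145.5 - 0.25Q = 587/9 + (2/9)Q.
1445/18 = (17/36)Q, so Q* = 170.
P* = 145.5 − (0.25)(170) = 103.

P* = 103, Q* = 170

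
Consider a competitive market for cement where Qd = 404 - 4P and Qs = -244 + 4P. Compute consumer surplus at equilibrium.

Equilibrium: 404 - 4P = -244 + 4P gives P* = 81, Q* = 80.
Demand choke price (Qd = 0): P = 101.
CS = ½(101 − 81)(80) = 800.

Consumer surplus = 800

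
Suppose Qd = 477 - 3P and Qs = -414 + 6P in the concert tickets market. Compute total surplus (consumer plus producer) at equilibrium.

Total surplus = 8100

Equilibrium: 477 - 3P = -414 + 6P gives P* = 99, Q* = 180.
Demand choke price: P = 159; supply starts at P = 69.
CS = ½(159 − 99)(180) = 5400; PS = ½(99 − 69)(180) = 2700.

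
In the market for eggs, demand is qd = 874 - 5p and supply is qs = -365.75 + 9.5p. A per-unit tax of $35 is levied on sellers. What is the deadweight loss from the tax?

Deadweight loss = 116375/58

Pre-tax equilibrium: p* = 85.5, q* = 446.5.
Tax on sellers shifts supply to qs = -365.75 + 9.5(p − 35) = -698.25 + 9.5p.
874 - 5p = -698.25 + 9.5p gives buyer price pb = 6289/58; sellers receive ps = 6289/58 − 35 = 4259/58.
New quantity: q = 874 − 5(6289/58) = 19247/58.
DWL = ½ × 35 × (446.5 − 19247/58) = 116375/58.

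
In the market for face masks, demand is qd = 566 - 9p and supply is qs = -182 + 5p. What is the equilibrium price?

p* = 374/7

Set qd = qs: 566 - 9p = -182 + 5p.
748 = 14p, so p* = 374/7.
q* = 566 − 9(374/7) = 596/7.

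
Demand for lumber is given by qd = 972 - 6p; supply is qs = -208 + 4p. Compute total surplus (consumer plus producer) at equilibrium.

Total surplus = 14520

Equilibrium: 972 - 6p = -208 + 4p gives p* = 118, q* = 264.
Demand choke price: p = 162; supply starts at p = 52.
CS = ½(162 − 118)(264) = 5808; PS = ½(118 − 52)(264) = 8712.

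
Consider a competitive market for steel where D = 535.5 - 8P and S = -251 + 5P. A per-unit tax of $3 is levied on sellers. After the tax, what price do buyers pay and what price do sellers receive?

Buyers pay 1603/26, sellers receive 1525/26

Pre-tax equilibrium: P* = 60.5, Q* = 51.5.
Tax on sellers shifts supply to S = -251 + 5(P − 3) = -266 + 5P.
535.5 - 8P = -266 + 5P gives buyer price Pb = 1603/26; sellers receive Ps = 1603/26 − 3 = 1525/26.
New quantity: Q = 535.5 − 8(1603/26) = 1099/26.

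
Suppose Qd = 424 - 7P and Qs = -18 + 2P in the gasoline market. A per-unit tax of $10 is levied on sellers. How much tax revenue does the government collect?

Pre-tax equilibrium: P* = 442/9, Q* = 722/9.
Tax on sellers shifts supply to Qs = -18 + 2(P − 10) = -38 + 2P.
424 - 7P = -38 + 2P gives buyer price Pb = 154/3; sellers receive Ps = 154/3 − 10 = 124/3.
New quantity: Q = 424 − 7(154/3) = 194/3.
Revenue = 10 × 194/3 = 1940/3.

Tax revenue = 1940/3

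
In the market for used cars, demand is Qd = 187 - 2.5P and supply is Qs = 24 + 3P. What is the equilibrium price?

Set Qd = Qs: 187 - 2.5P = 24 + 3P.
163 = 5.5P, so P* = 326/11.
Q* = 187 − 2.5(326/11) = 1242/11.

P* = 326/11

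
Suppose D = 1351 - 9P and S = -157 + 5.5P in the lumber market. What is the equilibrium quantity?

Q* = 415

Set D = S: 1351 - 9P = -157 + 5.5P.
1508 = 14.5P, so P* = 104.
Q* = 1351 − 9(104) = 415.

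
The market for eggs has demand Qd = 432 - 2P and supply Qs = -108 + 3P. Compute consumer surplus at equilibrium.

Equilibrium: 432 - 2P = -108 + 3P gives P* = 108, Q* = 216.
Demand choke price (Qd = 0): P = 216.
CS = ½(216 − 108)(216) = 11664.

Consumer surplus = 11664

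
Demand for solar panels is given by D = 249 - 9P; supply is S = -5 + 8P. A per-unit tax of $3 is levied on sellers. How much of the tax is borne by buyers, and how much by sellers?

Pre-tax equilibrium: P* = 254/17, Q* = 1947/17.
Tax on sellers shifts supply to S = -5 + 8(P − 3) = -29 + 8P.
249 - 9P = -29 + 8P gives buyer price Pb = 278/17; sellers receive Ps = 278/17 − 3 = 227/17.
New quantity: Q = 249 − 9(278/17) = 1731/17.
Buyer burden = 278/17 − 254/17 = 24/17; seller burden = 254/17 − 227/17 = 27/17.

Buyers bear 24/17, sellers bear 27/17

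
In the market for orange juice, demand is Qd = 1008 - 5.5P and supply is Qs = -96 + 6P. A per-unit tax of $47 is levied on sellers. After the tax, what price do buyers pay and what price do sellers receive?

Buyers pay 2772/23, sellers receive 1691/23

Pre-tax equilibrium: P* = 96, Q* = 480.
Tax on sellers shifts supply to Qs = -96 + 6(P − 47) = -378 + 6P.
1008 - 5.5P = -378 + 6P gives buyer price Pb = 2772/23; sellers receive Ps = 2772/23 − 47 = 1691/23.
New quantity: Q = 1008 − 5.5(2772/23) = 7938/23.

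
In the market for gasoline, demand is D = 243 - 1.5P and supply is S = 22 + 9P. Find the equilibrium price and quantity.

Set D = S: 243 - 1.5P = 22 + 9P.
221 = 10.5P, so P* = 442/21.
Q* = 243 − 1.5(442/21) = 1480/7.

P* = 442/21, Q* = 1480/7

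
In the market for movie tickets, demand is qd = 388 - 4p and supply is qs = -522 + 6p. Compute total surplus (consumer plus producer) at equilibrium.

Equilibrium: 388 - 4p = -522 + 6p gives p* = 91, q* = 24.
Demand choke price: p = 97; supply starts at p = 87.
CS = ½(97 − 91)(24) = 72; PS = ½(91 − 87)(24) = 48.

Total surplus = 120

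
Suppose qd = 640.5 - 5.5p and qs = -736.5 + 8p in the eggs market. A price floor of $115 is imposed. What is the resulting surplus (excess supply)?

Surplus = 175.5

Equilibrium price would be p* = 102, so the floor at 115 binds.
At p = 115: qd = 8, qs = 183.5.
Surplus = 183.5 − 8 = 175.5.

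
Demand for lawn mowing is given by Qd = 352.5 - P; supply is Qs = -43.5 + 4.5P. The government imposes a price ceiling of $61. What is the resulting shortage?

Equilibrium price would be P* = 72, so the ceiling at 61 binds.
At P = 61: Qd = 352.5 − 1(61) = 291.5, Qs = -43.5 + 4.5(61) = 231.
Shortage = 291.5 − 231 = 60.5.

Shortage = 60.5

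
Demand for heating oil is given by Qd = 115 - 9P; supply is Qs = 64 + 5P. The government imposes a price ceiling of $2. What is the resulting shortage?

Shortage = 23

Equilibrium price would be P* = 51/14, so the ceiling at 2 binds.
At P = 2: Qd = 115 − 9(2) = 97, Qs = 64 + 5(2) = 74.
Shortage = 97 − 74 = 23.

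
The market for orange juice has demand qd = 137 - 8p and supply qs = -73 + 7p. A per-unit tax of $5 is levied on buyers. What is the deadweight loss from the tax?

Pre-tax equilibrium: p* = 14, q* = 25.
Tax on buyers shifts demand to qd = 137 − 8(p + 5) = 97 - 8p.
97 - 8p = -73 + 7p gives seller price ps = 34/3; buyers pay pb = 34/3 + 5 = 49/3.
New quantity: q = 137 − 8(49/3) = 19/3.
DWL = ½ × 5 × (25 − 19/3) = 140/3.

Deadweight loss = 140/3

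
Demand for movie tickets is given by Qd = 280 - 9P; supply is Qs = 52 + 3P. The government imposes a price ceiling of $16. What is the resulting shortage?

Shortage = 36

Equilibrium price would be P* = 19, so the ceiling at 16 binds.
At P = 16: Qd = 280 − 9(16) = 136, Qs = 52 + 3(16) = 100.
Shortage = 136 − 100 = 36.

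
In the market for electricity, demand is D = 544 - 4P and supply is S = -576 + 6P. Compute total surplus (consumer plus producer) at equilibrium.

Equilibrium: 544 - 4P = -576 + 6P gives P* = 112, Q* = 96.
Demand choke price: P = 136; supply starts at P = 96.
CS = ½(136 − 112)(96) = 1152; PS = ½(112 − 96)(96) = 768.

Total surplus = 1920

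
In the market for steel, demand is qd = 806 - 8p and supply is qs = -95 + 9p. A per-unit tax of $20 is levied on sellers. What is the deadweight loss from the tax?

Pre-tax equilibrium: p* = 53, q* = 382.
Tax on sellers shifts supply to qs = -95 + 9(p − 20) = -275 + 9p.
806 - 8p = -275 + 9p gives buyer price pb = 1081/17; sellers receive ps = 1081/17 − 20 = 741/17.
New quantity: q = 806 − 8(1081/17) = 5054/17.
DWL = ½ × 20 × (382 − 5054/17) = 14400/17.

Deadweight loss = 14400/17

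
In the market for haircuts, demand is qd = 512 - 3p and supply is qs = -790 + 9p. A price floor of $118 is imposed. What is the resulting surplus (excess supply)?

Equilibrium price would be p* = 108.5, so the floor at 118 binds.
At p = 118: qd = 158, qs = 272.
Surplus = 272 − 158 = 114.

Surplus = 114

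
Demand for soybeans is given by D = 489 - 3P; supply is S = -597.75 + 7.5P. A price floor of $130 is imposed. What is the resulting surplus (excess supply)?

Equilibrium price would be P* = 103.5, so the floor at 130 binds.
At P = 130: D = 99, S = 377.25.
Surplus = 377.25 − 99 = 278.25.

Surplus = 278.25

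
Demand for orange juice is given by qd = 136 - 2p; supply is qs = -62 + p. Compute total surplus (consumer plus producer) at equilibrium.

Total surplus = 12

Equilibrium: 136 - 2p = -62 + p gives p* = 66, q* = 4.
Demand choke price: p = 68; supply starts at p = 62.
CS = ½(68 − 66)(4) = 4; PS = ½(66 − 62)(4) = 8.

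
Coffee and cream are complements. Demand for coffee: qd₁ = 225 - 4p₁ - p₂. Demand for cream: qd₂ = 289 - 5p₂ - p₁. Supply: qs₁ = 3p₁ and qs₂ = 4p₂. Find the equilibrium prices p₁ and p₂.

p₁ = 28, p₂ = 29

Market 1: 225 - 4p₁ - p₂ = 3p₁ → 7p₁ + p₂ = 225.
Market 2: 9p₂ + p₁ = 289.
Eliminating p₂: 9×(1) − 1×(2) gives 62p₁ = 1736, so p₁ = 28.
Back-substitute into (2): p₂ = (289 − 1×28) / 9 = 29.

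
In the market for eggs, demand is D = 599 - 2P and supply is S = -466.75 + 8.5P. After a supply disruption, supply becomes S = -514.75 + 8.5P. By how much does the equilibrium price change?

ΔP = 32/7

Original equilibrium: P* = 101.5, Q* = 396.
New equilibrium: 599 - 2P = -514.75 + 8.5P, so 1113.75 = 10.5P and P' = 1485/14; Q' = 599 − 2(1485/14) = 2708/7.
Change in price: 1485/14 − 101.5 = 32/7.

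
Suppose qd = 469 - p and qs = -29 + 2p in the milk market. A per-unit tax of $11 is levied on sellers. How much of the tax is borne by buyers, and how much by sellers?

Buyers bear 22/3, sellers bear 11/3

Pre-tax equilibrium: p* = 166, q* = 303.
Tax on sellers shifts supply to qs = -29 + 2(p − 11) = -51 + 2p.
469 - p = -51 + 2p gives buyer price pb = 520/3; sellers receive ps = 520/3 − 11 = 487/3.
New quantity: q = 469 − 1(520/3) = 887/3.
Buyer burden = 520/3 − 166 = 22/3; seller burden = 166 − 487/3 = 11/3.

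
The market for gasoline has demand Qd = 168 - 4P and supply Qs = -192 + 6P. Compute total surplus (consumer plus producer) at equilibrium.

Total surplus = 120

Equilibrium: 168 - 4P = -192 + 6P gives P* = 36, Q* = 24.
Demand choke price: P = 42; supply starts at P = 32.
CS = ½(42 − 36)(24) = 72; PS = ½(36 − 32)(24) = 48.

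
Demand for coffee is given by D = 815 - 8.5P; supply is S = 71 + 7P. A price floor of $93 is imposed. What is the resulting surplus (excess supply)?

Equilibrium price would be P* = 48, so the floor at 93 binds.
At P = 93: D = 24.5, S = 722.
Surplus = 722 − 24.5 = 697.5.

Surplus = 697.5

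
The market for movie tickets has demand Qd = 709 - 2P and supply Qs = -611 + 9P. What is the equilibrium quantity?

Q* = 469

Set Qd = Qs: 709 - 2P = -611 + 9P.
1320 = 11P, so P* = 120.
Q* = 709 − 2(120) = 469.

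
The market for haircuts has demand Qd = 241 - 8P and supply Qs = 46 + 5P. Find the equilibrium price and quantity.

P* = 15, Q* = 121

Set Qd = Qs: 241 - 8P = 46 + 5P.
195 = 13P, so P* = 15.
Q* = 241 − 8(15) = 121.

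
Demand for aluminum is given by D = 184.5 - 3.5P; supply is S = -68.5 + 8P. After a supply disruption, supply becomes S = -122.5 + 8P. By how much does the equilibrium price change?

ΔP = 108/23

Original equilibrium: P* = 22, Q* = 107.5.
New equilibrium: 184.5 - 3.5P = -122.5 + 8P, so 307 = 11.5P and P' = 614/23; Q' = 184.5 − 3.5(614/23) = 4189/46.
Change in price: 614/23 − 22 = 108/23.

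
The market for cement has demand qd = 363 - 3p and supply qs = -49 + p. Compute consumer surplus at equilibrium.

Consumer surplus = 486

Equilibrium: 363 - 3p = -49 + p gives p* = 103, q* = 54.
Demand choke price (qd = 0): p = 121.
CS = ½(121 − 103)(54) = 486.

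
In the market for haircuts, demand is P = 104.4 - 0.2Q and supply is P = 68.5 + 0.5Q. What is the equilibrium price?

P* = 659/7

Set the two price expressions equal: 104.4 - 0.2Q = 68.5 + 0.5Q.
35.9 = 0.7Q, so Q* = 359/7.
P* = 104.4 − (0.2)(359/7) = 659/7.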